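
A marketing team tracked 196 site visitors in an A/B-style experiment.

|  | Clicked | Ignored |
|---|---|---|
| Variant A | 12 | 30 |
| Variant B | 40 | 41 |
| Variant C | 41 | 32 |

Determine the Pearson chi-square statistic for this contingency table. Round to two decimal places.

Row totals: 42, 81, 73. Column totals: 93, 103. Grand total N = 196.
Expected counts (row total × column total / N):
  Variant A, Clicked: 42×93/196 = 19.929
  Variant A, Ignored: 42×103/196 = 22.071
  Variant B, Clicked: 81×93/196 = 38.434
  Variant B, Ignored: 81×103/196 = 42.566
  Variant C, Clicked: 73×93/196 = 34.638
  Variant C, Ignored: 73×103/196 = 38.362
Contributions (O − E)²/E:
  (12 − 19.929)²/19.929 = 3.1547
  (30 − 22.071)²/22.071 = 2.8485
  (40 − 38.434)²/38.434 = 0.0638
  (41 − 42.566)²/42.566 = 0.0576
  (41 − 34.638)²/34.638 = 1.1685
  (32 − 38.362)²/38.362 = 1.0551
χ² = 3.1547 + 2.8485 + 0.0638 + 0.0576 + 1.1685 + 1.0551 = 8.35

8.35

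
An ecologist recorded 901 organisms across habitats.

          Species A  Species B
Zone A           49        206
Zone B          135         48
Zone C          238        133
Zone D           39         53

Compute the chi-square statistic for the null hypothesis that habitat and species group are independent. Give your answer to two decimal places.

Row totals: 255, 183, 371, 92. Column totals: 461, 440. Grand total N = 901.
Expected counts (row total × column total / N):
  Zone A, Species A: 255×461/901 = 130.472
  Zone A, Species B: 255×440/901 = 124.528
  Zone B, Species A: 183×461/901 = 93.633
  Zone B, Species B: 183×440/901 = 89.367
  Zone C, Species A: 371×461/901 = 189.824
  Zone C, Species B: 371×440/901 = 181.176
  Zone D, Species A: 92×461/901 = 47.072
  Zone D, Species B: 92×440/901 = 44.928
Contributions (O − E)²/E:
  (49 − 130.472)²/130.472 = 50.8744
  (206 − 124.528)²/124.528 = 53.3028
  (135 − 93.633)²/93.633 = 18.2759
  (48 − 89.367)²/89.367 = 19.1483
  (238 − 189.824)²/189.824 = 12.2267
  (133 − 181.176)²/181.176 = 12.8103
  (39 − 47.072)²/47.072 = 1.3842
  (53 − 44.928)²/44.928 = 1.4503
χ² = 50.8744 + 53.3028 + 18.2759 + 19.1483 + 12.2267 + 12.8103 + 1.3842 + 1.4503 = 169.47

169.47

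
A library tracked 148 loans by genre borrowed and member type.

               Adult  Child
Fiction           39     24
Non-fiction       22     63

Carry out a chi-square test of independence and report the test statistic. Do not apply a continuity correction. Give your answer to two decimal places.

19.38

Row totals: 63, 85. Column totals: 61, 87. Grand total N = 148.
Expected counts (row total × column total / N):
  Fiction, Adult: 63×61/148 = 25.966
  Fiction, Child: 63×87/148 = 37.034
  Non-fiction, Adult: 85×61/148 = 35.034
  Non-fiction, Child: 85×87/148 = 49.966
Contributions (O − E)²/E:
  (39 − 25.966)²/25.966 = 6.5426
  (24 − 37.034)²/37.034 = 4.5873
  (22 − 35.034)²/35.034 = 4.8492
  (63 − 49.966)²/49.966 = 3.4000
χ² = 6.5426 + 4.5873 + 4.8492 + 3.4000 = 19.38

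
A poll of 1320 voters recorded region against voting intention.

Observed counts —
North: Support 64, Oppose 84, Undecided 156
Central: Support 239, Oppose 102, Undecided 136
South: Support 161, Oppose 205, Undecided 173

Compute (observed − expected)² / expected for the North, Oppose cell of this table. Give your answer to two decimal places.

0.41

Row total (North) = 304; column total (Oppose) = 391; N = 1320.
Expected count E = 304 × 391 / 1320 = 90.048.
Contribution = (O − E)²/E = (84 − 90.048)² / 90.048 = 0.41.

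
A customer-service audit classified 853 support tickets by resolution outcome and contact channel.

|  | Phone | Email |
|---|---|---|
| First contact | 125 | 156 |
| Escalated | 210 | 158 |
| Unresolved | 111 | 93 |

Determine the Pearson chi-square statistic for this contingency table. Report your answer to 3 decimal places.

10.595

Row totals: 281, 368, 204. Column totals: 446, 407. Grand total N = 853.
Expected counts (row total × column total / N):
  First contact, Phone: 281×446/853 = 146.9238
  First contact, Email: 281×407/853 = 134.0762
  Escalated, Phone: 368×446/853 = 192.4127
  Escalated, Email: 368×407/853 = 175.5873
  Unresolved, Phone: 204×446/853 = 106.6635
  Unresolved, Email: 204×407/853 = 97.3365
Contributions (O − E)²/E:
  (125 − 146.9238)²/146.9238 = 3.2714
  (156 − 134.0762)²/134.0762 = 3.5849
  (210 − 192.4127)²/192.4127 = 1.6076
  (158 − 175.5873)²/175.5873 = 1.7616
  (111 − 106.6635)²/106.6635 = 0.1763
  (93 − 97.3365)²/97.3365 = 0.1932
χ² = 3.2714 + 3.5849 + 1.6076 + 1.7616 + 0.1763 + 0.1932 = 10.595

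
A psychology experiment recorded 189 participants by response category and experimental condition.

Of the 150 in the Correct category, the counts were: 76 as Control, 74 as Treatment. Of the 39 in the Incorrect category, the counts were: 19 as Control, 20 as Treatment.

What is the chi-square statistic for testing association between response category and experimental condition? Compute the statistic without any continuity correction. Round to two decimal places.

0.05

Row totals: 150, 39. Column totals: 95, 94. Grand total N = 189.
Expected counts (row total × column total / N):
  Correct, Control: 150×95/189 = 75.397
  Correct, Treatment: 150×94/189 = 74.603
  Incorrect, Control: 39×95/189 = 19.603
  Incorrect, Treatment: 39×94/189 = 19.397
Contributions (O − E)²/E:
  (76 − 75.397)²/75.397 = 0.0048
  (74 − 74.603)²/74.603 = 0.0049
  (19 − 19.603)²/19.603 = 0.0185
  (20 − 19.397)²/19.397 = 0.0187
χ² = 0.0048 + 0.0049 + 0.0185 + 0.0187 = 0.05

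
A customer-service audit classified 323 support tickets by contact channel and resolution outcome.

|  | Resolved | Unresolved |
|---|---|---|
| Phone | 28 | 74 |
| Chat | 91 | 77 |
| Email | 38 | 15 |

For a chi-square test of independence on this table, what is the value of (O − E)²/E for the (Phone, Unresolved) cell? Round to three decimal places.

Row total (Phone) = 102; column total (Unresolved) = 166; N = 323.
Expected count E = 102 × 166 / 323 = 52.4211.
Contribution = (O − E)²/E = (74 − 52.4211)² / 52.4211 = 8.883.

8.883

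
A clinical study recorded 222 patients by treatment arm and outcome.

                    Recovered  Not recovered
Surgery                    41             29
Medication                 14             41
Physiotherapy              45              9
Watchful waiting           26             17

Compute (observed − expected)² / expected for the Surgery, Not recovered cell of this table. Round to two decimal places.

0.05

Row total (Surgery) = 70; column total (Not recovered) = 96; N = 222.
Expected count E = 70 × 96 / 222 = 30.27027.
Contribution = (O − E)²/E = (29 − 30.27027)² / 30.27027 = 0.05.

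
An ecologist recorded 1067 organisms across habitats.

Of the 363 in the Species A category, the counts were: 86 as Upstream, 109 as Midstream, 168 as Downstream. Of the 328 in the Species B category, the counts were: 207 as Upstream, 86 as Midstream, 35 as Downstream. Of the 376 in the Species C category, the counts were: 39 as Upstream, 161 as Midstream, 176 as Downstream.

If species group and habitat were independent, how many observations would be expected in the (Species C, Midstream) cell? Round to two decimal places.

125.45

Row total (Species C) = 376; column total (Midstream) = 356; grand total N = 1067.
Expected count = (row total × column total) / N = 376 × 356 / 1067 = 125.45.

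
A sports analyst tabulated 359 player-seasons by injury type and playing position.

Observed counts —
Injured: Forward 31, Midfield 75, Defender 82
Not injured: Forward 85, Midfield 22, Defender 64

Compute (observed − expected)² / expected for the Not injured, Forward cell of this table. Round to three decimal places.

Row total (Not injured) = 171; column total (Forward) = 116; N = 359.
Expected count E = 171 × 116 / 359 = 55.25348.
Contribution = (O − E)²/E = (85 − 55.25348)² / 55.25348 = 16.014.

16.014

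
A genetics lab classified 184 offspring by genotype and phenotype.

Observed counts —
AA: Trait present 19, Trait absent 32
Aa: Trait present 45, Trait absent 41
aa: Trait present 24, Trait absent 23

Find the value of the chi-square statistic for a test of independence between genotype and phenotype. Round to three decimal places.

Row totals: 51, 86, 47. Column totals: 88, 96. Grand total N = 184.
Expected counts (row total × column total / N):
  AA, Trait present: 51×88/184 = 24.3913
  AA, Trait absent: 51×96/184 = 26.6087
  Aa, Trait present: 86×88/184 = 41.1304
  Aa, Trait absent: 86×96/184 = 44.8696
  aa, Trait present: 47×88/184 = 22.4783
  aa, Trait absent: 47×96/184 = 24.5217
Contributions (O − E)²/E:
  (19 − 24.3913)²/24.3913 = 1.1917
  (32 − 26.6087)²/26.6087 = 1.0924
  (45 − 41.1304)²/41.1304 = 0.3641
  (41 − 44.8696)²/44.8696 = 0.3337
  (24 − 22.4783)²/22.4783 = 0.1030
  (23 − 24.5217)²/24.5217 = 0.0944
χ² = 1.1917 + 1.0924 + 0.3641 + 0.3337 + 0.1030 + 0.0944 = 3.179

3.179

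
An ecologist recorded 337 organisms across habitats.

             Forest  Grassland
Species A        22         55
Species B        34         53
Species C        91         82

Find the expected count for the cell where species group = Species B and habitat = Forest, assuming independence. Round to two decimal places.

37.95

Row total (Species B) = 87; column total (Forest) = 147; grand total N = 337.
Expected count = (row total × column total) / N = 87 × 147 / 337 = 37.95.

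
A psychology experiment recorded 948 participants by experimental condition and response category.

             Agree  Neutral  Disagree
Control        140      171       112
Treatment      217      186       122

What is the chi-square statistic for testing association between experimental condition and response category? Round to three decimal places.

Row totals: 423, 525. Column totals: 357, 357, 234. Grand total N = 948.
Expected counts (row total × column total / N):
  Control, Agree: 423×357/948 = 159.2943
  Control, Neutral: 423×357/948 = 159.2943
  Control, Disagree: 423×234/948 = 104.4114
  Treatment, Agree: 525×357/948 = 197.7057
  Treatment, Neutral: 525×357/948 = 197.7057
  Treatment, Disagree: 525×234/948 = 129.5886
Contributions (O − E)²/E:
  (140 − 159.2943)²/159.2943 = 2.3370
  (171 − 159.2943)²/159.2943 = 0.8602
  (112 − 104.4114)²/104.4114 = 0.5515
  (217 − 197.7057)²/197.7057 = 1.8830
  (186 − 197.7057)²/197.7057 = 0.6931
  (122 − 129.5886)²/129.5886 = 0.4444
χ² = 2.3370 + 0.8602 + 0.5515 + 1.8830 + 0.6931 + 0.4444 = 6.769

6.769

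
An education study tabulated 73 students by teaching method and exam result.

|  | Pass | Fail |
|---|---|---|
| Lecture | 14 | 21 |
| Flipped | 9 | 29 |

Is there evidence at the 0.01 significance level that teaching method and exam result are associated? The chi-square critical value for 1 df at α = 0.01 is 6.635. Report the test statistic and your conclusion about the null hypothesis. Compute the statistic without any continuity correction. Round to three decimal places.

2.247; fail to reject H₀

Row totals: 35, 38. Column totals: 23, 50. Grand total N = 73.
Expected counts (row total × column total / N):
  Lecture, Pass: 35×23/73 = 11.0274
  Lecture, Fail: 35×50/73 = 23.9726
  Flipped, Pass: 38×23/73 = 11.9726
  Flipped, Fail: 38×50/73 = 26.0274
Contributions (O − E)²/E:
  (14 − 11.0274)²/11.0274 = 0.8013
  (21 − 23.9726)²/23.9726 = 0.3686
  (9 − 11.9726)²/11.9726 = 0.7380
  (29 − 26.0274)²/26.0274 = 0.3395
χ² = 0.8013 + 0.3686 + 0.7380 + 0.3395 = 2.247
df = (2−1)(2−1) = 1. Since 2.247 < 6.635, fail to reject the null hypothesis of independence at α = 0.01.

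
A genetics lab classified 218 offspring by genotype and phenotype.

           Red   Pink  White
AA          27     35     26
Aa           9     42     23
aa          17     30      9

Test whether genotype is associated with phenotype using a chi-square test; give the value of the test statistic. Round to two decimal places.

Row totals: 88, 74, 56. Column totals: 53, 107, 58. Grand total N = 218.
Expected counts (row total × column total / N):
  AA, Red: 88×53/218 = 21.394
  AA, Pink: 88×107/218 = 43.193
  AA, White: 88×58/218 = 23.413
  Aa, Red: 74×53/218 = 17.991
  Aa, Pink: 74×107/218 = 36.321
  Aa, White: 74×58/218 = 19.688
  aa, Red: 56×53/218 = 13.615
  aa, Pink: 56×107/218 = 27.486
  aa, White: 56×58/218 = 14.899
Contributions (O − E)²/E:
  (27 − 21.394)²/21.394 = 1.4690
  (35 − 43.193)²/43.193 = 1.5541
  (26 − 23.413)²/23.413 = 0.2858
  (9 − 17.991)²/17.991 = 4.4933
  (42 − 36.321)²/36.321 = 0.8879
  (23 − 19.688)²/19.688 = 0.5572
  (17 − 13.615)²/13.615 = 0.8416
  (30 − 27.486)²/27.486 = 0.2299
  (9 − 14.899)²/14.899 = 2.3356
χ² = 1.4690 + 1.5541 + 0.2858 + 4.4933 + 0.8879 + 0.5572 + 0.8416 + 0.2299 + 2.3356 = 12.65

12.65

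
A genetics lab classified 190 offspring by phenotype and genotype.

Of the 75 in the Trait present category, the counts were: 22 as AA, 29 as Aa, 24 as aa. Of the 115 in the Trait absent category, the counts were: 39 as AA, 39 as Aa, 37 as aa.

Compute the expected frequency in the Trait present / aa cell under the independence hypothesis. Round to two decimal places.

24.08

Row total (Trait present) = 75; column total (aa) = 61; grand total N = 190.
Expected count = (row total × column total) / N = 75 × 61 / 190 = 24.08.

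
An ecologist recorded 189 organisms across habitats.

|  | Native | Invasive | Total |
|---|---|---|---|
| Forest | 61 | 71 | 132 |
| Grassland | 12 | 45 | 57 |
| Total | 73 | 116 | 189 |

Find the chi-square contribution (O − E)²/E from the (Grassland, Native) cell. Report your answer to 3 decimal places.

4.557

Row total (Grassland) = 57; column total (Native) = 73; N = 189.
Expected count E = 57 × 73 / 189 = 22.0159.
Contribution = (O − E)²/E = (12 − 22.0159)² / 22.0159 = 4.557.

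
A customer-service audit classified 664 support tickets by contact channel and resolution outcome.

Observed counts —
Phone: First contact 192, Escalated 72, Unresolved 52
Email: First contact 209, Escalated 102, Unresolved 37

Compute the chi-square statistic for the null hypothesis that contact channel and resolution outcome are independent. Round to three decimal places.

6.895

Row totals: 316, 348. Column totals: 401, 174, 89. Grand total N = 664.
Expected counts (row total × column total / N):
  Phone, First contact: 316×401/664 = 190.8373
  Phone, Escalated: 316×174/664 = 82.8072
  Phone, Unresolved: 316×89/664 = 42.3554
  Email, First contact: 348×401/664 = 210.1627
  Email, Escalated: 348×174/664 = 91.1928
  Email, Unresolved: 348×89/664 = 46.6446
Contributions (O − E)²/E:
  (192 − 190.8373)²/190.8373 = 0.0071
  (72 − 82.8072)²/82.8072 = 1.4105
  (52 − 42.3554)²/42.3554 = 2.1961
  (209 − 210.1627)²/210.1627 = 0.0064
  (102 − 91.1928)²/91.1928 = 1.2808
  (37 − 46.6446)²/46.6446 = 1.9942
χ² = 0.0071 + 1.4105 + 2.1961 + 0.0064 + 1.2808 + 1.9942 = 6.895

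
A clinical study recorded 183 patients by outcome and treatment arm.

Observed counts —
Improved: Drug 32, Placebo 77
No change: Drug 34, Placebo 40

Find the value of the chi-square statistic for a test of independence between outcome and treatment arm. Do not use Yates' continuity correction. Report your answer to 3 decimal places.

Row totals: 109, 74. Column totals: 66, 117. Grand total N = 183.
Expected counts (row total × column total / N):
  Improved, Drug: 109×66/183 = 39.3115
  Improved, Placebo: 109×117/183 = 69.6885
  No change, Drug: 74×66/183 = 26.6885
  No change, Placebo: 74×117/183 = 47.3115
Contributions (O − E)²/E:
  (32 − 39.3115)²/39.3115 = 1.3599
  (77 − 69.6885)²/69.6885 = 0.7671
  (34 − 26.6885)²/26.6885 = 2.0030
  (40 − 47.3115)²/47.3115 = 1.1299
χ² = 1.3599 + 0.7671 + 2.0030 + 1.1299 = 5.260

5.260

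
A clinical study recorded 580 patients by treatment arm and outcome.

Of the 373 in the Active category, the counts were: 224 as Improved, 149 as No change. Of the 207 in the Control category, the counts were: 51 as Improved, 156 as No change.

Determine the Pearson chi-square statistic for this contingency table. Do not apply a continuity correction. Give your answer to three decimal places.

66.969

Row totals: 373, 207. Column totals: 275, 305. Grand total N = 580.
Expected counts (row total × column total / N):
  Active, Improved: 373×275/580 = 176.8534
  Active, No change: 373×305/580 = 196.1466
  Control, Improved: 207×275/580 = 98.1466
  Control, No change: 207×305/580 = 108.8534
Contributions (O − E)²/E:
  (224 − 176.8534)²/176.8534 = 12.5686
  (149 − 196.1466)²/196.1466 = 11.3323
  (51 − 98.1466)²/98.1466 = 22.6478
  (156 − 108.8534)²/108.8534 = 20.4201
χ² = 12.5686 + 11.3323 + 22.6478 + 20.4201 = 66.969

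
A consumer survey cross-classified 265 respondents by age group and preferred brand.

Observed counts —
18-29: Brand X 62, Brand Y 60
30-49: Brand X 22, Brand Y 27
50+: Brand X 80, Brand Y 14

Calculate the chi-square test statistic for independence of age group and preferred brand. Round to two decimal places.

33.82

Row totals: 122, 49, 94. Column totals: 164, 101. Grand total N = 265.
Expected counts (row total × column total / N):
  18-29, Brand X: 122×164/265 = 75.502
  18-29, Brand Y: 122×101/265 = 46.498
  30-49, Brand X: 49×164/265 = 30.325
  30-49, Brand Y: 49×101/265 = 18.675
  50+, Brand X: 94×164/265 = 58.174
  50+, Brand Y: 94×101/265 = 35.826
Contributions (O − E)²/E:
  (62 − 75.502)²/75.502 = 2.4146
  (60 − 46.498)²/46.498 = 3.9207
  (22 − 30.325)²/30.325 = 2.2854
  (27 − 18.675)²/18.675 = 3.7111
  (80 − 58.174)²/58.174 = 8.1888
  (14 − 35.826)²/35.826 = 13.2969
χ² = 2.4146 + 3.9207 + 2.2854 + 3.7111 + 8.1888 + 13.2969 = 33.82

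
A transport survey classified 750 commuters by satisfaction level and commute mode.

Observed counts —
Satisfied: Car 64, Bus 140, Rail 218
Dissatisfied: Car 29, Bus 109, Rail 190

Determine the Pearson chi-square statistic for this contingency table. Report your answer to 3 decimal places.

Row totals: 422, 328. Column totals: 93, 249, 408. Grand total N = 750.
Expected counts (row total × column total / N):
  Satisfied, Car: 422×93/750 = 52.3280
  Satisfied, Bus: 422×249/750 = 140.1040
  Satisfied, Rail: 422×408/750 = 229.5680
  Dissatisfied, Car: 328×93/750 = 40.6720
  Dissatisfied, Bus: 328×249/750 = 108.8960
  Dissatisfied, Rail: 328×408/750 = 178.4320
Contributions (O − E)²/E:
  (64 − 52.3280)²/52.3280 = 2.6035
  (140 − 140.1040)²/140.1040 = 0.0001
  (218 − 229.5680)²/229.5680 = 0.5829
  (29 − 40.6720)²/40.6720 = 3.3496
  (109 − 108.8960)²/108.8960 = 0.0001
  (190 − 178.4320)²/178.4320 = 0.7500
χ² = 2.6035 + 0.0001 + 0.5829 + 3.3496 + 0.0001 + 0.7500 = 7.286

7.286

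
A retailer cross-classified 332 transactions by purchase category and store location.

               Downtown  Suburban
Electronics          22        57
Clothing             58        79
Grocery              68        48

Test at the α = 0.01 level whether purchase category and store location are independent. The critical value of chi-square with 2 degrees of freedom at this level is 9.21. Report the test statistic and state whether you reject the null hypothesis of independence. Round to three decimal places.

Row totals: 79, 137, 116. Column totals: 148, 184. Grand total N = 332.
Expected counts (row total × column total / N):
  Electronics, Downtown: 79×148/332 = 35.21687
  Electronics, Suburban: 79×184/332 = 43.78313
  Clothing, Downtown: 137×148/332 = 61.07229
  Clothing, Suburban: 137×184/332 = 75.92771
  Grocery, Downtown: 116×148/332 = 51.71084
  Grocery, Suburban: 116×184/332 = 64.28916
Contributions (O − E)²/E:
  (22 − 35.21687)²/35.21687 = 4.9603
  (57 − 43.78313)²/43.78313 = 3.9898
  (58 − 61.07229)²/61.07229 = 0.1546
  (79 − 75.92771)²/75.92771 = 0.1243
  (68 − 51.71084)²/51.71084 = 5.1312
  (48 − 64.28916)²/64.28916 = 4.1272
χ² = 4.9603 + 3.9898 + 0.1546 + 0.1243 + 5.1312 + 4.1272 = 18.487
df = (3−1)(2−1) = 2. Since 18.487 > 9.21, reject the null hypothesis of independence at α = 0.01.

18.487; reject H₀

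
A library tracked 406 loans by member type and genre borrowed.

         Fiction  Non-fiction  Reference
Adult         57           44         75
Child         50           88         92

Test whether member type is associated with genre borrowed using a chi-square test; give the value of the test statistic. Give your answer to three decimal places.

9.847

Row totals: 176, 230. Column totals: 107, 132, 167. Grand total N = 406.
Expected counts (row total × column total / N):
  Adult, Fiction: 176×107/406 = 46.3842
  Adult, Non-fiction: 176×132/406 = 57.2217
  Adult, Reference: 176×167/406 = 72.3941
  Child, Fiction: 230×107/406 = 60.6158
  Child, Non-fiction: 230×132/406 = 74.7783
  Child, Reference: 230×167/406 = 94.6059
Contributions (O − E)²/E:
  (57 − 46.3842)²/46.3842 = 2.4296
  (44 − 57.2217)²/57.2217 = 3.0550
  (75 − 72.3941)²/72.3941 = 0.0938
  (50 − 60.6158)²/60.6158 = 1.8592
  (88 − 74.7783)²/74.7783 = 2.3378
  (92 − 94.6059)²/94.6059 = 0.0718
χ² = 2.4296 + 3.0550 + 0.0938 + 1.8592 + 2.3378 + 0.0718 = 9.847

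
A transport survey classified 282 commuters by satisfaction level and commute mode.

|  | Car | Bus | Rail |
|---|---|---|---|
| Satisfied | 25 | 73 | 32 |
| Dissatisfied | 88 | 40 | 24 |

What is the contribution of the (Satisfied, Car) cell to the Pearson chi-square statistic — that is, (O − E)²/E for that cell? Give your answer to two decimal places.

Row total (Satisfied) = 130; column total (Car) = 113; N = 282.
Expected count E = 130 × 113 / 282 = 52.092.
Contribution = (O − E)²/E = (25 − 52.092)² / 52.092 = 14.09.

14.09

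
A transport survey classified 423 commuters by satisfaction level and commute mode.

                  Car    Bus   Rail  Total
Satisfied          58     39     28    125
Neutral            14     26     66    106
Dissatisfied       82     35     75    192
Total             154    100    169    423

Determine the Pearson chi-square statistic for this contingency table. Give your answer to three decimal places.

49.513

Grand total N = 423.
Expected counts (row total × column total / N):
  Satisfied, Car: 125×154/423 = 45.5083
  Satisfied, Bus: 125×100/423 = 29.5508
  Satisfied, Rail: 125×169/423 = 49.9409
  Neutral, Car: 106×154/423 = 38.5910
  Neutral, Bus: 106×100/423 = 25.0591
  Neutral, Rail: 106×169/423 = 42.3499
  Dissatisfied, Car: 192×154/423 = 69.9007
  Dissatisfied, Bus: 192×100/423 = 45.3901
  Dissatisfied, Rail: 192×169/423 = 76.7092
Contributions (O − E)²/E:
  (58 − 45.5083)²/45.5083 = 3.4289
  (39 − 29.5508)²/29.5508 = 3.0215
  (28 − 49.9409)²/49.9409 = 9.6395
  (14 − 38.5910)²/38.5910 = 15.6699
  (26 − 25.0591)²/25.0591 = 0.0353
  (66 − 42.3499)²/42.3499 = 13.2073
  (82 − 69.9007)²/69.9007 = 2.0943
  (35 − 45.3901)²/45.3901 = 2.3784
  (75 − 76.7092)²/76.7092 = 0.0381
χ² = 3.4289 + 3.0215 + 9.6395 + 15.6699 + 0.0353 + 13.2073 + 2.0943 + 2.3784 + 0.0381 = 49.513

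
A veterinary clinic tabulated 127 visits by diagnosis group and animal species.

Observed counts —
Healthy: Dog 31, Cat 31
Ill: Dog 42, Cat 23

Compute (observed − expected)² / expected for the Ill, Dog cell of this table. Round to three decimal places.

0.576

Row total (Ill) = 65; column total (Dog) = 73; N = 127.
Expected count E = 65 × 73 / 127 = 37.3622.
Contribution = (O − E)²/E = (42 − 37.3622)² / 37.3622 = 0.576.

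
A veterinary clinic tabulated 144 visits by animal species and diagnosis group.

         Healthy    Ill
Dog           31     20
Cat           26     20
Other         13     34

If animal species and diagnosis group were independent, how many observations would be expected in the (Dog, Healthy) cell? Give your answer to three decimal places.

24.792

Row total (Dog) = 51; column total (Healthy) = 70; grand total N = 144.
Expected count = (row total × column total) / N = 51 × 70 / 144 = 24.792.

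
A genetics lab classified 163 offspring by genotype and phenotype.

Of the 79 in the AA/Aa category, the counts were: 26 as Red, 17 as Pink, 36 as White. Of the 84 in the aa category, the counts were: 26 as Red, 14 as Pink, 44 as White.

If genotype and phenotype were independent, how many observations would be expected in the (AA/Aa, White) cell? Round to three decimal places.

38.773

Row total (AA/Aa) = 79; column total (White) = 80; grand total N = 163.
Expected count = (row total × column total) / N = 79 × 80 / 163 = 38.773.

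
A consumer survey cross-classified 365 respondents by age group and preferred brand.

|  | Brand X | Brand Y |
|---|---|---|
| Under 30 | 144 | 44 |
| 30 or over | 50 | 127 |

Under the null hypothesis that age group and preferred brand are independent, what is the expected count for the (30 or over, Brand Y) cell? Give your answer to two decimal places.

Row total (30 or over) = 177; column total (Brand Y) = 171; grand total N = 365.
Expected count = (row total × column total) / N = 177 × 171 / 365 = 82.92.

82.92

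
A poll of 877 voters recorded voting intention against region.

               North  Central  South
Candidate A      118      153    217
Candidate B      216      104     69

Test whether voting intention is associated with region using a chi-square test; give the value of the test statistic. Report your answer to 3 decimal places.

Row totals: 488, 389. Column totals: 334, 257, 286. Grand total N = 877.
Expected counts (row total × column total / N):
  Candidate A, North: 488×334/877 = 185.8518
  Candidate A, Central: 488×257/877 = 143.0057
  Candidate A, South: 488×286/877 = 159.1425
  Candidate B, North: 389×334/877 = 148.1482
  Candidate B, Central: 389×257/877 = 113.9943
  Candidate B, South: 389×286/877 = 126.8575
Contributions (O − E)²/E:
  (118 − 185.8518)²/185.8518 = 24.7717
  (153 − 143.0057)²/143.0057 = 0.6985
  (217 − 159.1425)²/159.1425 = 21.0345
  (216 − 148.1482)²/148.1482 = 31.0761
  (104 − 113.9943)²/113.9943 = 0.8762
  (69 − 126.8575)²/126.8575 = 26.3878
χ² = 24.7717 + 0.6985 + 21.0345 + 31.0761 + 0.8762 + 26.3878 = 104.845

104.845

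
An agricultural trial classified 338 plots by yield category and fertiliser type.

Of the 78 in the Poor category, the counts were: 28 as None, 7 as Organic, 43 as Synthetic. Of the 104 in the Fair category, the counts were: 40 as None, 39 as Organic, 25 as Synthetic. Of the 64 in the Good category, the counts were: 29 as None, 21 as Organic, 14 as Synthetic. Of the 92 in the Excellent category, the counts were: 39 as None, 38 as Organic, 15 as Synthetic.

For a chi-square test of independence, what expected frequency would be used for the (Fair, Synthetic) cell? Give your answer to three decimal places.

29.846

Row total (Fair) = 104; column total (Synthetic) = 97; grand total N = 338.
Expected count = (row total × column total) / N = 104 × 97 / 338 = 29.846.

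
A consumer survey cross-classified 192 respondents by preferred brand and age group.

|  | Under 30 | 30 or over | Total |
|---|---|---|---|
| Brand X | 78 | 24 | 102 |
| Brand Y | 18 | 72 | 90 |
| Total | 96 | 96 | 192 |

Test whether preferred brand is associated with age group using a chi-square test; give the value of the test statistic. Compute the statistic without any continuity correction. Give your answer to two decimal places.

Grand total N = 192.
Expected counts (row total × column total / N):
  Brand X, Under 30: 102×96/192 = 51.000
  Brand X, 30 or over: 102×96/192 = 51.000
  Brand Y, Under 30: 90×96/192 = 45.000
  Brand Y, 30 or over: 90×96/192 = 45.000
Contributions (O − E)²/E:
  (78 − 51.000)²/51.000 = 14.2941
  (24 − 51.000)²/51.000 = 14.2941
  (18 − 45.000)²/45.000 = 16.2000
  (72 − 45.000)²/45.000 = 16.2000
χ² = 14.2941 + 14.2941 + 16.2000 + 16.2000 = 60.99

60.99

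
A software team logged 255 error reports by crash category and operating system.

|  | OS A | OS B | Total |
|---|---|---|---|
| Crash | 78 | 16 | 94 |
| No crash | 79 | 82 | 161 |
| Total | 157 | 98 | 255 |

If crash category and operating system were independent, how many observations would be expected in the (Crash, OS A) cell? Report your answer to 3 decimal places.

Row total (Crash) = 94; column total (OS A) = 157; grand total N = 255.
Expected count = (row total × column total) / N = 94 × 157 / 255 = 57.875.

57.875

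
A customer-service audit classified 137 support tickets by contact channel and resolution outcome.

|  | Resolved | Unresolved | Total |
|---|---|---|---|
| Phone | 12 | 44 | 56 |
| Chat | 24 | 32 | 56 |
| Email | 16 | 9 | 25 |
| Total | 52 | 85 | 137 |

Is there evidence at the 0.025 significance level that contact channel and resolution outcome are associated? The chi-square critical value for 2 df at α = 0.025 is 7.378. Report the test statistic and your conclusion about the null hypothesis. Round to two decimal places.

14.27; reject H₀

Grand total N = 137.
Expected counts (row total × column total / N):
  Phone, Resolved: 56×52/137 = 21.255
  Phone, Unresolved: 56×85/137 = 34.745
  Chat, Resolved: 56×52/137 = 21.255
  Chat, Unresolved: 56×85/137 = 34.745
  Email, Resolved: 25×52/137 = 9.489
  Email, Unresolved: 25×85/137 = 15.511
Contributions (O − E)²/E:
  (12 − 21.255)²/21.255 = 4.0299
  (44 − 34.745)²/34.745 = 2.4652
  (24 − 21.255)²/21.255 = 0.3545
  (32 − 34.745)²/34.745 = 0.2169
  (16 − 9.489)²/9.489 = 4.4676
  (9 − 15.511)²/15.511 = 2.7331
χ² = 4.0299 + 2.4652 + 0.3545 + 0.2169 + 4.4676 + 2.7331 = 14.27
df = (3−1)(2−1) = 2. Since 14.27 > 7.378, reject the null hypothesis of independence at α = 0.025.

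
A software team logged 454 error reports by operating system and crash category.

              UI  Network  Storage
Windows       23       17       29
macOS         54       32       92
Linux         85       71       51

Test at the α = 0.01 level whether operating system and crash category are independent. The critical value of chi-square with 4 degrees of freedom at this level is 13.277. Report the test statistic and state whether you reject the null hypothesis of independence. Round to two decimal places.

31.81; reject H₀

Row totals: 69, 178, 207. Column totals: 162, 120, 172. Grand total N = 454.
Expected counts (row total × column total / N):
  Windows, UI: 69×162/454 = 24.621
  Windows, Network: 69×120/454 = 18.238
  Windows, Storage: 69×172/454 = 26.141
  macOS, UI: 178×162/454 = 63.515
  macOS, Network: 178×120/454 = 47.048
  macOS, Storage: 178×172/454 = 67.436
  Linux, UI: 207×162/454 = 73.863
  Linux, Network: 207×120/454 = 54.714
  Linux, Storage: 207×172/454 = 78.423
Contributions (O − E)²/E:
  (23 − 24.621)²/24.621 = 0.1067
  (17 − 18.238)²/18.238 = 0.0840
  (29 − 26.141)²/26.141 = 0.3127
  (54 − 63.515)²/63.515 = 1.4254
  (32 − 47.048)²/47.048 = 4.8130
  (92 − 67.436)²/67.436 = 8.9476
  (85 − 73.863)²/73.863 = 1.6792
  (71 − 54.714)²/54.714 = 4.8476
  (51 − 78.423)²/78.423 = 9.5893
χ² = 0.1067 + 0.0840 + 0.3127 + 1.4254 + 4.8130 + 8.9476 + 1.6792 + 4.8476 + 9.5893 = 31.81
df = (3−1)(3−1) = 4. Since 31.81 > 13.277, reject the null hypothesis of independence at α = 0.01.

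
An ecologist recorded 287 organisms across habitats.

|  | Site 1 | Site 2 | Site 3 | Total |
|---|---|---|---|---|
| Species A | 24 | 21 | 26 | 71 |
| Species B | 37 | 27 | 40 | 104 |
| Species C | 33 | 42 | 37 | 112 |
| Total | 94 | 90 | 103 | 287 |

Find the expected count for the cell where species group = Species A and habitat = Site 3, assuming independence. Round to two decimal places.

25.48

Row total (Species A) = 71; column total (Site 3) = 103; grand total N = 287.
Expected count = (row total × column total) / N = 71 × 103 / 287 = 25.48.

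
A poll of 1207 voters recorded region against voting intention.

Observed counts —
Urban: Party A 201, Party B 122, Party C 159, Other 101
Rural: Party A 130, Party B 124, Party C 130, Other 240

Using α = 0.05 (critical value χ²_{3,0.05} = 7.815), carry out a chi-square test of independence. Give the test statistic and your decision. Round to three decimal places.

Row totals: 583, 624. Column totals: 331, 246, 289, 341. Grand total N = 1207.
Expected counts (row total × column total / N):
  Urban, Party A: 583×331/1207 = 159.8782
  Urban, Party B: 583×246/1207 = 118.8219
  Urban, Party C: 583×289/1207 = 139.5915
  Urban, Other: 583×341/1207 = 164.7084
  Rural, Party A: 624×331/1207 = 171.1218
  Rural, Party B: 624×246/1207 = 127.1781
  Rural, Party C: 624×289/1207 = 149.4085
  Rural, Other: 624×341/1207 = 176.2916
Contributions (O − E)²/E:
  (201 − 159.8782)²/159.8782 = 10.5768
  (122 − 118.8219)²/118.8219 = 0.0850
  (159 − 139.5915)²/139.5915 = 2.6985
  (101 − 164.7084)²/164.7084 = 24.6421
  (130 − 171.1218)²/171.1218 = 9.8819
  (124 − 127.1781)²/127.1781 = 0.0794
  (130 − 149.4085)²/149.4085 = 2.5212
  (240 − 176.2916)²/176.2916 = 23.0230
χ² = 10.5768 + 0.0850 + 2.6985 + 24.6421 + 9.8819 + 0.0794 + 2.5212 + 23.0230 = 73.508
df = (2−1)(4−1) = 3. Since 73.508 > 7.815, reject the null hypothesis of independence at α = 0.05.

73.508; reject H₀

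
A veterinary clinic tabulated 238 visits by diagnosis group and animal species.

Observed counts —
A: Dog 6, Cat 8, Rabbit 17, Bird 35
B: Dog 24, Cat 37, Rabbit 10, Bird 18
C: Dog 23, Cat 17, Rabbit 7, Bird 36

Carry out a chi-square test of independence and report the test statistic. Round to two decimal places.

42.04

Row totals: 66, 89, 83. Column totals: 53, 62, 34, 89. Grand total N = 238.
Expected counts (row total × column total / N):
  A, Dog: 66×53/238 = 14.697
  A, Cat: 66×62/238 = 17.193
  A, Rabbit: 66×34/238 = 9.429
  A, Bird: 66×89/238 = 24.681
  B, Dog: 89×53/238 = 19.819
  B, Cat: 89×62/238 = 23.185
  B, Rabbit: 89×34/238 = 12.714
  B, Bird: 89×89/238 = 33.282
  C, Dog: 83×53/238 = 18.483
  C, Cat: 83×62/238 = 21.622
  C, Rabbit: 83×34/238 = 11.857
  C, Bird: 83×89/238 = 31.038
Contributions (O − E)²/E:
  (6 − 14.697)²/14.697 = 5.1465
  (8 − 17.193)²/17.193 = 4.9154
  (17 − 9.429)²/9.429 = 6.0791
  (35 − 24.681)²/24.681 = 4.3143
  (24 − 19.819)²/19.819 = 0.8820
  (37 − 23.185)²/23.185 = 8.2318
  (10 − 12.714)²/12.714 = 0.5793
  (18 − 33.282)²/33.282 = 7.0170
  (23 − 18.483)²/18.483 = 1.1039
  (17 − 21.622)²/21.622 = 0.9880
  (7 − 11.857)²/11.857 = 1.9896
  (36 − 31.038)²/31.038 = 0.7933
χ² = 5.1465 + 4.9154 + 6.0791 + 4.3143 + 0.8820 + 8.2318 + 0.5793 + 7.0170 + 1.1039 + 0.9880 + 1.9896 + 0.7933 = 42.04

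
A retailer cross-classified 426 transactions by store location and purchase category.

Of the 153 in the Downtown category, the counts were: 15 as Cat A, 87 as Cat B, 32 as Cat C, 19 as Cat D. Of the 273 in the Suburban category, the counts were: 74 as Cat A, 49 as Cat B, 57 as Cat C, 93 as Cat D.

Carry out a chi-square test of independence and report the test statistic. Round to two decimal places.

78.03

Row totals: 153, 273. Column totals: 89, 136, 89, 112. Grand total N = 426.
Expected counts (row total × column total / N):
  Downtown, Cat A: 153×89/426 = 31.965
  Downtown, Cat B: 153×136/426 = 48.845
  Downtown, Cat C: 153×89/426 = 31.965
  Downtown, Cat D: 153×112/426 = 40.225
  Suburban, Cat A: 273×89/426 = 57.035
  Suburban, Cat B: 273×136/426 = 87.155
  Suburban, Cat C: 273×89/426 = 57.035
  Suburban, Cat D: 273×112/426 = 71.775
Contributions (O − E)²/E:
  (15 − 31.965)²/31.965 = 9.0039
  (87 − 48.845)²/48.845 = 29.8046
  (32 − 31.965)²/31.965 = 0.0000
  (19 − 40.225)²/40.225 = 11.1995
  (74 − 57.035)²/57.035 = 5.0462
  (49 − 87.155)²/87.155 = 16.7036
  (57 − 57.035)²/57.035 = 0.0000
  (93 − 71.775)²/71.775 = 6.2766
χ² = 9.0039 + 29.8046 + 0.0000 + 11.1995 + 5.0462 + 16.7036 + 0.0000 + 6.2766 = 78.03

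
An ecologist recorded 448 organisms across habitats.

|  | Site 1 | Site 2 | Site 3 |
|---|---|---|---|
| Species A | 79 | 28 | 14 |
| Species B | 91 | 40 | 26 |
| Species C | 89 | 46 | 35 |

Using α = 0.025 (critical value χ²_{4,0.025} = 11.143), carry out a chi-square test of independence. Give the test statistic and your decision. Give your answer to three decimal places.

5.912; fail to reject H₀

Row totals: 121, 157, 170. Column totals: 259, 114, 75. Grand total N = 448.
Expected counts (row total × column total / N):
  Species A, Site 1: 121×259/448 = 69.9531
  Species A, Site 2: 121×114/448 = 30.7902
  Species A, Site 3: 121×75/448 = 20.2567
  Species B, Site 1: 157×259/448 = 90.7656
  Species B, Site 2: 157×114/448 = 39.9509
  Species B, Site 3: 157×75/448 = 26.2835
  Species C, Site 1: 170×259/448 = 98.2812
  Species C, Site 2: 170×114/448 = 43.2589
  Species C, Site 3: 170×75/448 = 28.4598
Contributions (O − E)²/E:
  (79 − 69.9531)²/69.9531 = 1.1700
  (28 − 30.7902)²/30.7902 = 0.2528
  (14 − 20.2567)²/20.2567 = 1.9325
  (91 − 90.7656)²/90.7656 = 0.0006
  (40 − 39.9509)²/39.9509 = 0.0001
  (26 − 26.2835)²/26.2835 = 0.0031
  (89 − 98.2812)²/98.2812 = 0.8765
  (46 − 43.2589)²/43.2589 = 0.1737
  (35 − 28.4598)²/28.4598 = 1.5030
χ² = 1.1700 + 0.2528 + 1.9325 + 0.0006 + 0.0001 + 0.0031 + 0.8765 + 0.1737 + 1.5030 = 5.912
df = (3−1)(3−1) = 4. Since 5.912 < 11.143, fail to reject the null hypothesis of independence at α = 0.025.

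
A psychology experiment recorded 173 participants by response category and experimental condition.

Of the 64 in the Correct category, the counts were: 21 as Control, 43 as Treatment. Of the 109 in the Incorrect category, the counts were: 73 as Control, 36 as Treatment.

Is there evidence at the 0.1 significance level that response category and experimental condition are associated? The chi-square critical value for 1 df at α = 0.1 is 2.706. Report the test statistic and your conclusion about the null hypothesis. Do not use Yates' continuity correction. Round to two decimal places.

Row totals: 64, 109. Column totals: 94, 79. Grand total N = 173.
Expected counts (row total × column total / N):
  Correct, Control: 64×94/173 = 34.7746
  Correct, Treatment: 64×79/173 = 29.2254
  Incorrect, Control: 109×94/173 = 59.2254
  Incorrect, Treatment: 109×79/173 = 49.7746
Contributions (O − E)²/E:
  (21 − 34.7746)²/34.7746 = 5.4563
  (43 − 29.2254)²/29.2254 = 6.4923
  (73 − 59.2254)²/59.2254 = 3.2037
  (36 − 49.7746)²/49.7746 = 3.8120
χ² = 5.4563 + 6.4923 + 3.2037 + 3.8120 = 18.96
df = (2−1)(2−1) = 1. Since 18.96 > 2.706, reject the null hypothesis of independence at α = 0.1.

18.96; reject H₀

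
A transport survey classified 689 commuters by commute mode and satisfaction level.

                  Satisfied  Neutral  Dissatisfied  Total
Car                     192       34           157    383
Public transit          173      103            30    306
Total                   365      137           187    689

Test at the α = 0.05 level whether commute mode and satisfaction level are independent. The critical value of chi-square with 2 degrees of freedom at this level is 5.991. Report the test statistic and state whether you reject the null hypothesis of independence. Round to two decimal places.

114.82; reject H₀

Grand total N = 689.
Expected counts (row total × column total / N):
  Car, Satisfied: 383×365/689 = 202.896
  Car, Neutral: 383×137/689 = 76.155
  Car, Dissatisfied: 383×187/689 = 103.949
  Public transit, Satisfied: 306×365/689 = 162.104
  Public transit, Neutral: 306×137/689 = 60.845
  Public transit, Dissatisfied: 306×187/689 = 83.051
Contributions (O − E)²/E:
  (192 − 202.896)²/202.896 = 0.5851
  (34 − 76.155)²/76.155 = 23.3346
  (157 − 103.949)²/103.949 = 27.0749
  (173 − 162.104)²/162.104 = 0.7324
  (103 − 60.845)²/60.845 = 29.2061
  (30 − 83.051)²/83.051 = 33.8877
χ² = 0.5851 + 23.3346 + 27.0749 + 0.7324 + 29.2061 + 33.8877 = 114.82
df = (2−1)(3−1) = 2. Since 114.82 > 5.991, reject the null hypothesis of independence at α = 0.05.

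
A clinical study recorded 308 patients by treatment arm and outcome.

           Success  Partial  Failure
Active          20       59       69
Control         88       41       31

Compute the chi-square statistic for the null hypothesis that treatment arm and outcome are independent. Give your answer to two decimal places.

60.12

Row totals: 148, 160. Column totals: 108, 100, 100. Grand total N = 308.
Expected counts (row total × column total / N):
  Active, Success: 148×108/308 = 51.896
  Active, Partial: 148×100/308 = 48.052
  Active, Failure: 148×100/308 = 48.052
  Control, Success: 160×108/308 = 56.104
  Control, Partial: 160×100/308 = 51.948
  Control, Failure: 160×100/308 = 51.948
Contributions (O − E)²/E:
  (20 − 51.896)²/51.896 = 19.6037
  (59 − 48.052)²/48.052 = 2.4944
  (69 − 48.052)²/48.052 = 9.1322
  (88 − 56.104)²/56.104 = 18.1334
  (41 − 51.948)²/51.948 = 2.3073
  (31 − 51.948)²/51.948 = 8.4473
χ² = 19.6037 + 2.4944 + 9.1322 + 18.1334 + 2.3073 + 8.4473 = 60.12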